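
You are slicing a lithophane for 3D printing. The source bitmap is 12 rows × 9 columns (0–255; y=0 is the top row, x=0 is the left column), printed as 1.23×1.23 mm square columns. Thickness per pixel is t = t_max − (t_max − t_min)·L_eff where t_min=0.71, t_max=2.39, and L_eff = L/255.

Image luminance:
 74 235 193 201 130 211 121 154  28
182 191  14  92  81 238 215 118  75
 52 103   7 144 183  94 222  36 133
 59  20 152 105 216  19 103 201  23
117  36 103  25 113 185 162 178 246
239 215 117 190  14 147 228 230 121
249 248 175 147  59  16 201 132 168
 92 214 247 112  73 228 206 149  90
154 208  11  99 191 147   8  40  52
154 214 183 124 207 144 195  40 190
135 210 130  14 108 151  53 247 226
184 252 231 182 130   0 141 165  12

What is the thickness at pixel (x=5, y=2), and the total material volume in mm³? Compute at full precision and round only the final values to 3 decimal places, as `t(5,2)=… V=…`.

t(5,2)=1.771 V=242.704

span = t_max - t_min = 2.39 - 0.71 = 1.680
L(5,2) = 94, L_eff = 94/255 = 0.368627
t(5,2) = 2.39 - 1.680·0.368627 = 1.771
Σt over all 12·9 pixels = 340899/2125 ≈ 160.4230588
V = pitch²·Σt = 1.23²·340899/2125 = 242.704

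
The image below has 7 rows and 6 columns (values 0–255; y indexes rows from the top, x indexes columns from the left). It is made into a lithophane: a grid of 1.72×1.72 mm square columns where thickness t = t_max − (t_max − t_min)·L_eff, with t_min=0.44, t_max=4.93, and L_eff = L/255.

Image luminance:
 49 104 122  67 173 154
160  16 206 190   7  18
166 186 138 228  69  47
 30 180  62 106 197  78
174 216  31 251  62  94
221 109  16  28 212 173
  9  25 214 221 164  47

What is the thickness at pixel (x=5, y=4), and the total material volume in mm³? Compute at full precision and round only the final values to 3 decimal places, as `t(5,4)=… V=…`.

span = t_max - t_min = 4.93 - 0.44 = 4.490
L(5,4) = 94, L_eff = 94/255 = 0.368627
t(5,4) = 4.93 - 4.490·0.368627 = 3.275
Σt over all 7·6 pixels = 60521/510 ≈ 118.6686275
V = pitch²·Σt = 1.72²·60521/510 = 351.069

t(5,4)=3.275 V=351.069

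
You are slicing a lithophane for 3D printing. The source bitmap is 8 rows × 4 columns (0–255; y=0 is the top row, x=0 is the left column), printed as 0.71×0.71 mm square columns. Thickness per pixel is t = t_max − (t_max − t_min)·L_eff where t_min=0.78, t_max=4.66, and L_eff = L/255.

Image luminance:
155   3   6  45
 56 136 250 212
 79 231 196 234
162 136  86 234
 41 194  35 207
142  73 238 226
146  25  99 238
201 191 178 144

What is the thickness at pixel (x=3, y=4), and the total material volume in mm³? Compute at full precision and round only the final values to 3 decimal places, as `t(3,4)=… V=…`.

t(3,4)=1.510 V=39.896

span = t_max - t_min = 4.66 - 0.78 = 3.880
L(3,4) = 207, L_eff = 207/255 = 0.811765
t(3,4) = 4.66 - 3.880·0.811765 = 1.510
Σt over all 8·4 pixels = 168179/2125 ≈ 79.1430588
V = pitch²·Σt = 0.71²·168179/2125 = 39.896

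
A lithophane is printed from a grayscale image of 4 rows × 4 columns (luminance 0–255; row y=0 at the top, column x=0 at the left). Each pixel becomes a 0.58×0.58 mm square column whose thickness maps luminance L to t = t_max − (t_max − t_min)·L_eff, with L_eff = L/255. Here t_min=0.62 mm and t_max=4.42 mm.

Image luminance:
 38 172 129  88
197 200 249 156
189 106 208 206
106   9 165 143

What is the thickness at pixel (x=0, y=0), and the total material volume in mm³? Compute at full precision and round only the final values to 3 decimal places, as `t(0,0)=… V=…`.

t(0,0)=3.854 V=11.954

span = t_max - t_min = 4.42 - 0.62 = 3.800
L(0,0) = 38, L_eff = 38/255 = 0.149020
t(0,0) = 4.42 - 3.800·0.149020 = 3.854
Σt over all 4·4 pixels = 15103/425 ≈ 35.5364706
V = pitch²·Σt = 0.58²·15103/425 = 11.954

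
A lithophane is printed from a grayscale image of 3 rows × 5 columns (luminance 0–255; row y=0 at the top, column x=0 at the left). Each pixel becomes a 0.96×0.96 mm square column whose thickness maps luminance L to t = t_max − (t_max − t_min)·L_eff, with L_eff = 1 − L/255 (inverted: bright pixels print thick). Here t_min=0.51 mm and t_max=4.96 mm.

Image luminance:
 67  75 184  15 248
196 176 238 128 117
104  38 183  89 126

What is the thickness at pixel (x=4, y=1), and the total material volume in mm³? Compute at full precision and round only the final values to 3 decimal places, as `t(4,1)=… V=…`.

span = t_max - t_min = 4.96 - 0.51 = 4.450
L(4,1) = 117, L_eff = 1 - 117/255 = 0.541176 (inverted)
t(4,1) = 4.96 - 4.450·0.541176 = 2.552
Σt over all 3·5 pixels = 215591/5100 ≈ 42.2727451
V = pitch²·Σt = 0.96²·215591/5100 = 38.959

t(4,1)=2.552 V=38.959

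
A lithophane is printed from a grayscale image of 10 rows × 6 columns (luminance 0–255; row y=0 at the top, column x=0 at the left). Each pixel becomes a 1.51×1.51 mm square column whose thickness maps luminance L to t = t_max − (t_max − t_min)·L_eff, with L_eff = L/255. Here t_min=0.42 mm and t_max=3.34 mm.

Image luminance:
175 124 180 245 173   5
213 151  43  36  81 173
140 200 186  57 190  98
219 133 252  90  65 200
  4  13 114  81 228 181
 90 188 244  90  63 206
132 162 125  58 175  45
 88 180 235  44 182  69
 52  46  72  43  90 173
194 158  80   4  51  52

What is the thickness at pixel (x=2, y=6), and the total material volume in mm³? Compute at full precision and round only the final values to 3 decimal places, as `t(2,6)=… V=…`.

t(2,6)=1.909 V=262.652

span = t_max - t_min = 3.34 - 0.42 = 2.920
L(2,6) = 125, L_eff = 125/255 = 0.490196
t(2,6) = 3.34 - 2.920·0.490196 = 1.909
Σt over all 10·6 pixels = 734357/6375 ≈ 115.1932549
V = pitch²·Σt = 1.51²·734357/6375 = 262.652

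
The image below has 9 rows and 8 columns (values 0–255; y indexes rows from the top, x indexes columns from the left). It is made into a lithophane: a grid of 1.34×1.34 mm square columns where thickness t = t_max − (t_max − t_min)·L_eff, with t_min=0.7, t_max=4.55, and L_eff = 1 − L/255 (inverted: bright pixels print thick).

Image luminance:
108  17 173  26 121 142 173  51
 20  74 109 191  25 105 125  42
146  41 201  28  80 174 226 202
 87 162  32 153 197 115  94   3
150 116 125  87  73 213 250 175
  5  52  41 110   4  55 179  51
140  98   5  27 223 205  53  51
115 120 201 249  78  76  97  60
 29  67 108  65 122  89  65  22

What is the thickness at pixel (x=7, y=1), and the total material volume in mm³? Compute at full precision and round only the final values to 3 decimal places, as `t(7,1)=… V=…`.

t(7,1)=1.334 V=293.661

span = t_max - t_min = 4.55 - 0.7 = 3.850
L(7,1) = 42, L_eff = 1 - 42/255 = 0.835294 (inverted)
t(7,1) = 4.55 - 3.850·0.835294 = 1.334
Σt over all 9·8 pixels = 139013/850 ≈ 163.5447059
V = pitch²·Σt = 1.34²·139013/850 = 293.661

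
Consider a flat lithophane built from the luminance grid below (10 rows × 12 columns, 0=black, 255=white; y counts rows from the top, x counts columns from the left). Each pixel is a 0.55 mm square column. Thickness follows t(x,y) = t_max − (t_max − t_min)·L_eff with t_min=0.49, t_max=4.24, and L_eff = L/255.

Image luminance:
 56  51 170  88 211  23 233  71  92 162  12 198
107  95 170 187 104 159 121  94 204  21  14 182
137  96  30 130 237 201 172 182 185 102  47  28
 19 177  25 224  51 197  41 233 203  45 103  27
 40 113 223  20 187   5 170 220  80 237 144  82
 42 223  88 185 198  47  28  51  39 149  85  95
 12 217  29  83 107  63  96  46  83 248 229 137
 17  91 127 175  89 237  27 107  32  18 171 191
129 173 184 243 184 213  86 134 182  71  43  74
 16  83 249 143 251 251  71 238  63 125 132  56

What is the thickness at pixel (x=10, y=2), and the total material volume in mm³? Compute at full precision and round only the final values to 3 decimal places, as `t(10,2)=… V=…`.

span = t_max - t_min = 4.24 - 0.49 = 3.750
L(10,2) = 47, L_eff = 47/255 = 0.184314
t(10,2) = 4.24 - 3.750·0.184314 = 3.549
Σt over all 10·12 pixels = 50261/170 ≈ 295.6529412
V = pitch²·Σt = 0.55²·50261/170 = 89.435

t(10,2)=3.549 V=89.435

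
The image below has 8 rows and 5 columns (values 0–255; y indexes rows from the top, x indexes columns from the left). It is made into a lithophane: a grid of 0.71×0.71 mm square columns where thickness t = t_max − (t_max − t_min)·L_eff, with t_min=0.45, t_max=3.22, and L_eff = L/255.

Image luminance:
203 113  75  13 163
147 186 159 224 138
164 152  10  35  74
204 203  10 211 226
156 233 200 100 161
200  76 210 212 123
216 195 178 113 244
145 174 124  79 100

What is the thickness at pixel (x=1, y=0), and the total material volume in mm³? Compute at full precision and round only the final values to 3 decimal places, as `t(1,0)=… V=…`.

span = t_max - t_min = 3.22 - 0.45 = 2.770
L(1,0) = 113, L_eff = 113/255 = 0.443137
t(1,0) = 3.22 - 2.770·0.443137 = 1.993
Σt over all 8·5 pixels = 545509/8500 ≈ 64.1775294
V = pitch²·Σt = 0.71²·545509/8500 = 32.352

t(1,0)=1.993 V=32.352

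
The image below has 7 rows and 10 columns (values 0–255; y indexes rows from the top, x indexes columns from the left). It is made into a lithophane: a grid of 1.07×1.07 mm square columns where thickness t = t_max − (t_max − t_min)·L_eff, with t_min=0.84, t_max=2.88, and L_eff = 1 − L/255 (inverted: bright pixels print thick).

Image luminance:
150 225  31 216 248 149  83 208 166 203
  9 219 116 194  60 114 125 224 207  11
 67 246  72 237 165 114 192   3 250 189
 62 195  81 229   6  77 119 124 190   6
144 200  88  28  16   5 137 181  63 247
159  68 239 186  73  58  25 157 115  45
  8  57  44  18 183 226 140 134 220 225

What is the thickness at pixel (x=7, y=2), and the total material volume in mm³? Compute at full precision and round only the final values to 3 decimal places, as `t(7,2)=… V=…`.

t(7,2)=0.864 V=150.403

span = t_max - t_min = 2.88 - 0.84 = 2.040
L(7,2) = 3, L_eff = 1 - 3/255 = 0.988235 (inverted)
t(7,2) = 2.88 - 2.040·0.988235 = 0.864
Σt over all 7·10 pixels = 131.368
V = pitch²·Σt = 1.07²·131.368 = 150.403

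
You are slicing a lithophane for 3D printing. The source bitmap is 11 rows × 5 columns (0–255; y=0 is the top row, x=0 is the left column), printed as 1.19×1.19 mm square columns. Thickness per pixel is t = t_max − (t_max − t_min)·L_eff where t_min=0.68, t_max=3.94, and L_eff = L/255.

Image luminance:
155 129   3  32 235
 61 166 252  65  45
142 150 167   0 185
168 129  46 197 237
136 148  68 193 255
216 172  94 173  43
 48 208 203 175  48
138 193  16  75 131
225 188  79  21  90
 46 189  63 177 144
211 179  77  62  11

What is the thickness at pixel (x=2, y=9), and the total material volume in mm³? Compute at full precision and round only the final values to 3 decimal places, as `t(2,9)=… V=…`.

t(2,9)=3.135 V=179.074

span = t_max - t_min = 3.94 - 0.68 = 3.260
L(2,9) = 63, L_eff = 63/255 = 0.247059
t(2,9) = 3.94 - 3.260·0.247059 = 3.135
Σt over all 11·5 pixels = 268718/2125 ≈ 126.4555294
V = pitch²·Σt = 1.19²·268718/2125 = 179.074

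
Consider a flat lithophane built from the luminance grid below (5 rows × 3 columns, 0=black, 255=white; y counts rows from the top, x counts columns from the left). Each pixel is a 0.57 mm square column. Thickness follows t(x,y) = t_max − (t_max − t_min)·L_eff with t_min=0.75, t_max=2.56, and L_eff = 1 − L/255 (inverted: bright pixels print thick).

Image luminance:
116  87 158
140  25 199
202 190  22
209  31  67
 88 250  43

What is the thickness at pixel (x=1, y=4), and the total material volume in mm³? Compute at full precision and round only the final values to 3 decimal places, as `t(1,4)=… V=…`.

t(1,4)=2.525 V=7.868

span = t_max - t_min = 2.56 - 0.75 = 1.810
L(1,4) = 250, L_eff = 1 - 250/255 = 0.019608 (inverted)
t(1,4) = 2.56 - 1.810·0.019608 = 2.525
Σt over all 5·3 pixels = 102927/4250 ≈ 24.2181176
V = pitch²·Σt = 0.57²·102927/4250 = 7.868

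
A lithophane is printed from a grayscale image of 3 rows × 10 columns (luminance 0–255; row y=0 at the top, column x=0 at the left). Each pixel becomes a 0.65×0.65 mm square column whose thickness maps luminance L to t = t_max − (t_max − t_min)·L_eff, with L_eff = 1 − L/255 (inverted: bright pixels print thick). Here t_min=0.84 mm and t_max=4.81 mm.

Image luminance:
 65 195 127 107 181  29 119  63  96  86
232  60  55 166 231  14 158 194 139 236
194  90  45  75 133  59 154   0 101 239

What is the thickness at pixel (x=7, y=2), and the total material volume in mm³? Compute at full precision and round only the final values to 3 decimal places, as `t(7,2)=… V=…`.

t(7,2)=0.840 V=34.610

span = t_max - t_min = 4.81 - 0.84 = 3.970
L(7,2) = 0, L_eff = 1 - 0/255 = 1.000000 (inverted)
t(7,2) = 4.81 - 3.970·1.000000 = 0.840
Σt over all 3·10 pixels = 2088871/25500 ≈ 81.9165098
V = pitch²·Σt = 0.65²·2088871/25500 = 34.610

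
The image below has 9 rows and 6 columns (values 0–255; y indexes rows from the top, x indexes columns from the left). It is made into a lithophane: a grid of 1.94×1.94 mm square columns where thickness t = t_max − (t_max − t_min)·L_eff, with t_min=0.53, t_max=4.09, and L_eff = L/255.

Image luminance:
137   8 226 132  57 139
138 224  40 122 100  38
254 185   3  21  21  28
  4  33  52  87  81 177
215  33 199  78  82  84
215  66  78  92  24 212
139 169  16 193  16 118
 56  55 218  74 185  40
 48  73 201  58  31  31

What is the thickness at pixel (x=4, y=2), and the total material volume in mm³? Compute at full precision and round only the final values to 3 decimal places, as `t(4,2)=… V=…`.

t(4,2)=3.797 V=547.182

span = t_max - t_min = 4.09 - 0.53 = 3.560
L(4,2) = 21, L_eff = 21/255 = 0.082353
t(4,2) = 4.09 - 3.560·0.082353 = 3.797
Σt over all 9·6 pixels = 145.388
V = pitch²·Σt = 1.94²·145.388 = 547.182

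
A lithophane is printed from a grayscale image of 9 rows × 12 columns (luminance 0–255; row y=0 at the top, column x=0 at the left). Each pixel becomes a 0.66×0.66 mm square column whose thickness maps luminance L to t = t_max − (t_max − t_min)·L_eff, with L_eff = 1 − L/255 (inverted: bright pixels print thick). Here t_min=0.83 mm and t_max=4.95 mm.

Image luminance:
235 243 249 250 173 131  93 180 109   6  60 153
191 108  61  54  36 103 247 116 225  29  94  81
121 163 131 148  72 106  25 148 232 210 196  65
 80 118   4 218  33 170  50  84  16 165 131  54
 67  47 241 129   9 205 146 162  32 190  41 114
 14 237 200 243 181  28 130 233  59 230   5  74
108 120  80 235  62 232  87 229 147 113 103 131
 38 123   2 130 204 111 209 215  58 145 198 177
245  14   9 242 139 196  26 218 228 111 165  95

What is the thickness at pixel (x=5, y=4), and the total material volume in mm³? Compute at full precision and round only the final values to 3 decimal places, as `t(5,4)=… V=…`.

span = t_max - t_min = 4.95 - 0.83 = 4.120
L(5,4) = 205, L_eff = 1 - 205/255 = 0.196078 (inverted)
t(5,4) = 4.95 - 4.120·0.196078 = 4.142
Σt over all 9·12 pixels = 668714/2125 ≈ 314.6889412
V = pitch²·Σt = 0.66²·668714/2125 = 137.079

t(5,4)=4.142 V=137.079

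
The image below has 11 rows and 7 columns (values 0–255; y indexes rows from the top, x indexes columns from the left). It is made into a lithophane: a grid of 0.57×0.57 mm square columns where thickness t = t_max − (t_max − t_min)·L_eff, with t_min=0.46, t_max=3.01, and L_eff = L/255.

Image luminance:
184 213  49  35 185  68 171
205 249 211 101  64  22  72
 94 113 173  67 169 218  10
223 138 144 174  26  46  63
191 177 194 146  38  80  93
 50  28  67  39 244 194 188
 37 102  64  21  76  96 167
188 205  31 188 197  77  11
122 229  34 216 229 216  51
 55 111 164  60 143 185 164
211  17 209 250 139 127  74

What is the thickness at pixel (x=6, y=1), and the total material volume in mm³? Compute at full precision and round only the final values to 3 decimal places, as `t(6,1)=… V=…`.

span = t_max - t_min = 3.01 - 0.46 = 2.550
L(6,1) = 72, L_eff = 72/255 = 0.282353
t(6,1) = 3.01 - 2.550·0.282353 = 2.290
Σt over all 11·7 pixels = 134.95
V = pitch²·Σt = 0.57²·134.95 = 43.845

t(6,1)=2.290 V=43.845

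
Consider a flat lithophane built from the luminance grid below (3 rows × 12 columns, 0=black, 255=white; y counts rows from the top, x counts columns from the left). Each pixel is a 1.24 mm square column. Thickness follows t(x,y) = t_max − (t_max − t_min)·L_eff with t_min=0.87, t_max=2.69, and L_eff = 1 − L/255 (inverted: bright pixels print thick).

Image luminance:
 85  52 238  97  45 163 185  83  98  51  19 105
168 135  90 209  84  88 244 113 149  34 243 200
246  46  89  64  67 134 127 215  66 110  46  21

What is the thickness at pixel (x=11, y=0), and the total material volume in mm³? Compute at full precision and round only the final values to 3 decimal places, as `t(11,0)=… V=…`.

t(11,0)=1.619 V=94.348

span = t_max - t_min = 2.69 - 0.87 = 1.820
L(11,0) = 105, L_eff = 1 - 105/255 = 0.588235 (inverted)
t(11,0) = 2.69 - 1.820·0.588235 = 1.619
Σt over all 3·12 pixels = 260783/4250 ≈ 61.3607059
V = pitch²·Σt = 1.24²·260783/4250 = 94.348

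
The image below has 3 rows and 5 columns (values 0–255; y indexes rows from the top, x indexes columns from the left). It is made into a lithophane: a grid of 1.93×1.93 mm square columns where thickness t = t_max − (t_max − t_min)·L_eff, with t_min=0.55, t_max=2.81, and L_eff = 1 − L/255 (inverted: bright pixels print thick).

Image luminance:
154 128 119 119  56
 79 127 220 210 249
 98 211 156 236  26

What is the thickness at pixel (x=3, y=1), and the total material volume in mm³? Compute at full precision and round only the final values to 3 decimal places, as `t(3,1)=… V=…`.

span = t_max - t_min = 2.81 - 0.55 = 2.260
L(3,1) = 210, L_eff = 1 - 210/255 = 0.176471 (inverted)
t(3,1) = 2.81 - 2.260·0.176471 = 2.411
Σt over all 3·5 pixels = 704863/25500 ≈ 27.6416863
V = pitch²·Σt = 1.93²·704863/25500 = 102.963

t(3,1)=2.411 V=102.963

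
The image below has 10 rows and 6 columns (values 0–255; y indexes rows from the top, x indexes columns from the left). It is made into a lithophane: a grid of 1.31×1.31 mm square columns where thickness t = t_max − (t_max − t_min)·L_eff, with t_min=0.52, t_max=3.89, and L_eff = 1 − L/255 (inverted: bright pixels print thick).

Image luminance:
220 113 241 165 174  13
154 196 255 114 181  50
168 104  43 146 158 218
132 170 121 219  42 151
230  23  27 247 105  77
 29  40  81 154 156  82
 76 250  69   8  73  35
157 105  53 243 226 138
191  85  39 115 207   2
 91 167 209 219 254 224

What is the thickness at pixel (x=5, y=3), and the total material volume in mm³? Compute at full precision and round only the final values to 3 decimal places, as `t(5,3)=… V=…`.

t(5,3)=2.516 V=235.772

span = t_max - t_min = 3.89 - 0.52 = 3.370
L(5,3) = 151, L_eff = 1 - 151/255 = 0.407843 (inverted)
t(5,3) = 3.89 - 3.370·0.407843 = 2.516
Σt over all 10·6 pixels = 700679/5100 ≈ 137.3880392
V = pitch²·Σt = 1.31²·700679/5100 = 235.772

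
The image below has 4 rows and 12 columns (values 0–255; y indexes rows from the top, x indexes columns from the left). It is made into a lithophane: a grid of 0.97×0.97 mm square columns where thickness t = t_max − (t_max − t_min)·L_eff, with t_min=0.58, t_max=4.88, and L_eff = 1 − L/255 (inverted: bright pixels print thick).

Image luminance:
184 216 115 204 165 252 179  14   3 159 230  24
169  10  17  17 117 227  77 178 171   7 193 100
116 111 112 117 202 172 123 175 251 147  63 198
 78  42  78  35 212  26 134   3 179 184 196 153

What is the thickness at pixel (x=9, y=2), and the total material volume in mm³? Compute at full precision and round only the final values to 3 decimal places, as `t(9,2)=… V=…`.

span = t_max - t_min = 4.88 - 0.58 = 4.300
L(9,2) = 147, L_eff = 1 - 147/255 = 0.423529 (inverted)
t(9,2) = 4.88 - 4.300·0.423529 = 3.059
Σt over all 4·12 pixels = 111599/850 ≈ 131.2929412
V = pitch²·Σt = 0.97²·111599/850 = 123.534

t(9,2)=3.059 V=123.534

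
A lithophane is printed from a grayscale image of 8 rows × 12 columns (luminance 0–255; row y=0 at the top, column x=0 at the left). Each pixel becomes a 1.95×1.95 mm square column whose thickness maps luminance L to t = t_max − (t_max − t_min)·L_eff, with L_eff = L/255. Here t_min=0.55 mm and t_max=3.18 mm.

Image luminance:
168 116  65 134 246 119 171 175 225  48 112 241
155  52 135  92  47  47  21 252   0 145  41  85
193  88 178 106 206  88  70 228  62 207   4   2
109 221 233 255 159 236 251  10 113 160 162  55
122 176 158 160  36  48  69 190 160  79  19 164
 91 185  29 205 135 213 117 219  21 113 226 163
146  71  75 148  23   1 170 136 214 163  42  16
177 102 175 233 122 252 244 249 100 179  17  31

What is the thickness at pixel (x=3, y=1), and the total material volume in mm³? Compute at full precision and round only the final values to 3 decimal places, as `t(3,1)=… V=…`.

t(3,1)=2.231 V=671.701

span = t_max - t_min = 3.18 - 0.55 = 2.630
L(3,1) = 92, L_eff = 92/255 = 0.360784
t(3,1) = 3.18 - 2.630·0.360784 = 2.231
Σt over all 8·12 pixels = 1126126/6375 ≈ 176.6472157
V = pitch²·Σt = 1.95²·1126126/6375 = 671.701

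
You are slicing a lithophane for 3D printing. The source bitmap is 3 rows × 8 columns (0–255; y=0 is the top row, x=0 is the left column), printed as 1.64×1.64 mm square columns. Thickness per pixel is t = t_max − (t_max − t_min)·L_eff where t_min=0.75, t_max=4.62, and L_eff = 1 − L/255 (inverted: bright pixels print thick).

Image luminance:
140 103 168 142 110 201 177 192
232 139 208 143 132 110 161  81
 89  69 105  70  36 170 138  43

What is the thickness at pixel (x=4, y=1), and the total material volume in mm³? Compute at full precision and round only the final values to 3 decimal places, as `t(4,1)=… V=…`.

span = t_max - t_min = 4.62 - 0.75 = 3.870
L(4,1) = 132, L_eff = 1 - 132/255 = 0.482353 (inverted)
t(4,1) = 4.62 - 3.870·0.482353 = 2.753
Σt over all 3·8 pixels = 560511/8500 ≈ 65.9424706
V = pitch²·Σt = 1.64²·560511/8500 = 177.359

t(4,1)=2.753 V=177.359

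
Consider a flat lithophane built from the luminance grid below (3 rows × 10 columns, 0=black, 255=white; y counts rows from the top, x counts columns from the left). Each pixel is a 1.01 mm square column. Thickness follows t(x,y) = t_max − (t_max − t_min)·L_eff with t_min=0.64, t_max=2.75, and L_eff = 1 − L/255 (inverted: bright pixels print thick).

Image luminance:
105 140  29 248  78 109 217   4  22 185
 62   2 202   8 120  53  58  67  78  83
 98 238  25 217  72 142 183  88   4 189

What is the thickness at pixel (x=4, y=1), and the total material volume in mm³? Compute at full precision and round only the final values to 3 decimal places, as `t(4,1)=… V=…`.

span = t_max - t_min = 2.75 - 0.64 = 2.110
L(4,1) = 120, L_eff = 1 - 120/255 = 0.529412 (inverted)
t(4,1) = 2.75 - 2.110·0.529412 = 1.633
Σt over all 3·10 pixels = 191531/4250 ≈ 45.0661176
V = pitch²·Σt = 1.01²·191531/4250 = 45.972

t(4,1)=1.633 V=45.972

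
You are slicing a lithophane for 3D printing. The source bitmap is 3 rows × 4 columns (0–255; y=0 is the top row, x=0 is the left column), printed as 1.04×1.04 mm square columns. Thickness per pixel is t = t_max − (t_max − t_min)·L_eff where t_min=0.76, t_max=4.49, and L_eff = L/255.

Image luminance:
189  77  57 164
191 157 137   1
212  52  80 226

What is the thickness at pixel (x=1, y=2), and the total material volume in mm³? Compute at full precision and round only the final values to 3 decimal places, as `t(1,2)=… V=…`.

span = t_max - t_min = 4.49 - 0.76 = 3.730
L(1,2) = 52, L_eff = 52/255 = 0.203922
t(1,2) = 4.49 - 3.730·0.203922 = 3.729
Σt over all 3·4 pixels = 798401/25500 ≈ 31.3098431
V = pitch²·Σt = 1.04²·798401/25500 = 33.865

t(1,2)=3.729 V=33.865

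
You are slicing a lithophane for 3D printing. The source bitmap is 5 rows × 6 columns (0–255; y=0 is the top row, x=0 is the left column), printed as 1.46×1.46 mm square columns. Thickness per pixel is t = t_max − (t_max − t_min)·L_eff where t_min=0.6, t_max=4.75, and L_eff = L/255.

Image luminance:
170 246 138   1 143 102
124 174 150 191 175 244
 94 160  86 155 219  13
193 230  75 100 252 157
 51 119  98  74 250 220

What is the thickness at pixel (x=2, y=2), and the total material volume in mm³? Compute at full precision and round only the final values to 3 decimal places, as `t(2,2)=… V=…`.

span = t_max - t_min = 4.75 - 0.6 = 4.150
L(2,2) = 86, L_eff = 86/255 = 0.337255
t(2,2) = 4.75 - 4.150·0.337255 = 3.350
Σt over all 5·6 pixels = 60203/850 ≈ 70.8270588
V = pitch²·Σt = 1.46²·60203/850 = 150.975

t(2,2)=3.350 V=150.975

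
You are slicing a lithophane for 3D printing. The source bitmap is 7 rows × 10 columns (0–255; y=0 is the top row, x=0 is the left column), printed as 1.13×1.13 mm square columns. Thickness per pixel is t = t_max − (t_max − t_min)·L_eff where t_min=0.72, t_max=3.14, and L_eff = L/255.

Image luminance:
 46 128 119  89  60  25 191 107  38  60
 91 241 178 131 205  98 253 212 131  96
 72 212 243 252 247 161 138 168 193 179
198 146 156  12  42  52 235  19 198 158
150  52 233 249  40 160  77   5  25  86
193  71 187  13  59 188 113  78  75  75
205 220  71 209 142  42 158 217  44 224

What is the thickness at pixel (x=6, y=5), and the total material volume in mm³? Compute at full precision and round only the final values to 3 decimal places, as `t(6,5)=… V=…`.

t(6,5)=2.068 V=168.680

span = t_max - t_min = 3.14 - 0.72 = 2.420
L(6,5) = 113, L_eff = 113/255 = 0.443137
t(6,5) = 3.14 - 2.420·0.443137 = 2.068
Σt over all 7·10 pixels = 1684289/12750 ≈ 132.1010980
V = pitch²·Σt = 1.13²·1684289/12750 = 168.680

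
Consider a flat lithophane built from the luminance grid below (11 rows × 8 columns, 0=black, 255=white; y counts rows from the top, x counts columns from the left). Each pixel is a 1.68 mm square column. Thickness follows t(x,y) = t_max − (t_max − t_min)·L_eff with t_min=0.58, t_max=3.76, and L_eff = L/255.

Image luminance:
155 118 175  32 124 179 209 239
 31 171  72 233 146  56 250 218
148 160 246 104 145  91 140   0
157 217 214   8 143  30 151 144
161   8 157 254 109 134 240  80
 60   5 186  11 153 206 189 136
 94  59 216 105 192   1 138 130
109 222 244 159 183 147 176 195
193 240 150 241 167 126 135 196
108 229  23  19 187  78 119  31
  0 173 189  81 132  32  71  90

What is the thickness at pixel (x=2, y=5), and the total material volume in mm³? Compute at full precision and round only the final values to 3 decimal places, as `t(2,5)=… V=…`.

span = t_max - t_min = 3.76 - 0.58 = 3.180
L(2,5) = 186, L_eff = 186/255 = 0.729412
t(2,5) = 3.76 - 3.180·0.729412 = 1.440
Σt over all 11·8 pixels = 154313/850 ≈ 181.5447059
V = pitch²·Σt = 1.68²·154313/850 = 512.392

t(2,5)=1.440 V=512.392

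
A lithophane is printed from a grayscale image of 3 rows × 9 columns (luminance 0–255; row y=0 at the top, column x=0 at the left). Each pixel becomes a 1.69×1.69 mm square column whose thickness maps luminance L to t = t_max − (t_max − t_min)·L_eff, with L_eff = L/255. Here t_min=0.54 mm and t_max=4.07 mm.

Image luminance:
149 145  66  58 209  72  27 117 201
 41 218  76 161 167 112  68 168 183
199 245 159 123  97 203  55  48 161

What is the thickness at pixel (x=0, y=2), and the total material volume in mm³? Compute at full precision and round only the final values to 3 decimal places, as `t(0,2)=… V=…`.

span = t_max - t_min = 4.07 - 0.54 = 3.530
L(0,2) = 199, L_eff = 199/255 = 0.780392
t(0,2) = 4.07 - 3.530·0.780392 = 1.315
Σt over all 3·9 pixels = 518937/8500 ≈ 61.0514118
V = pitch²·Σt = 1.69²·518937/8500 = 174.369

t(0,2)=1.315 V=174.369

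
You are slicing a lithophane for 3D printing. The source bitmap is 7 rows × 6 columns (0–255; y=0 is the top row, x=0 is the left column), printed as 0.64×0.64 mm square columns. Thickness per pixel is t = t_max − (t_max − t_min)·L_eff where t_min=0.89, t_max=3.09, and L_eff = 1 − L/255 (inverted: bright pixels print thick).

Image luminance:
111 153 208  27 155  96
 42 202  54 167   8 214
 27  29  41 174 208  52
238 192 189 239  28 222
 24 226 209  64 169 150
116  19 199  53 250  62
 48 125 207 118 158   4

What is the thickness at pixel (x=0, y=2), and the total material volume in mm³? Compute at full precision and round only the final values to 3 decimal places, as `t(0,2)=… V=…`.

t(0,2)=1.123 V=33.959

span = t_max - t_min = 3.09 - 0.89 = 2.200
L(0,2) = 27, L_eff = 1 - 27/255 = 0.894118 (inverted)
t(0,2) = 3.09 - 2.200·0.894118 = 1.123
Σt over all 7·6 pixels = 70471/850 ≈ 82.9070588
V = pitch²·Σt = 0.64²·70471/850 = 33.959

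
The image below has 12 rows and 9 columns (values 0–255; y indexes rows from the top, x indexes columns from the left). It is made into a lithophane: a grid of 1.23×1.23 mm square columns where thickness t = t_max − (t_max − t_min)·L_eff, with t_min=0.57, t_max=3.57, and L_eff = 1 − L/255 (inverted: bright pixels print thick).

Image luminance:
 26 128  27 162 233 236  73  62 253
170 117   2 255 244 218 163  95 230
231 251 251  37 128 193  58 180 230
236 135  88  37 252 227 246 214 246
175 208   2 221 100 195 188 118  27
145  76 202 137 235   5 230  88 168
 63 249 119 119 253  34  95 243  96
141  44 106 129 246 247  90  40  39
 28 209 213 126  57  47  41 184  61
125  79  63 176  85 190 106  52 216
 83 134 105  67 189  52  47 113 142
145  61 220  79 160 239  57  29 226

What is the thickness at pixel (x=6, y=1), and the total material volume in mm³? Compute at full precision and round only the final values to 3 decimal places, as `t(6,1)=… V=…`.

t(6,1)=2.488 V=360.348

span = t_max - t_min = 3.57 - 0.57 = 3.000
L(6,1) = 163, L_eff = 1 - 163/255 = 0.360784 (inverted)
t(6,1) = 3.57 - 3.000·0.360784 = 2.488
Σt over all 12·9 pixels = 101228/425 ≈ 238.1835294
V = pitch²·Σt = 1.23²·101228/425 = 360.348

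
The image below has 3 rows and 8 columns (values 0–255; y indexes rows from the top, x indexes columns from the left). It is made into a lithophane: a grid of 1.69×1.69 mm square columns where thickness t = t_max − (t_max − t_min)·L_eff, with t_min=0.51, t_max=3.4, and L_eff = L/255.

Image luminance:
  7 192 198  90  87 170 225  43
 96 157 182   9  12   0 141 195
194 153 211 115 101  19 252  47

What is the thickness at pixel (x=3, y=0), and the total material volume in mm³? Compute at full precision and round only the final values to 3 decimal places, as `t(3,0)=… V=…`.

t(3,0)=2.380 V=139.317

span = t_max - t_min = 3.4 - 0.51 = 2.890
L(3,0) = 90, L_eff = 90/255 = 0.352941
t(3,0) = 3.4 - 2.890·0.352941 = 2.380
Σt over all 3·8 pixels = 18292/375 ≈ 48.7786667
V = pitch²·Σt = 1.69²·18292/375 = 139.317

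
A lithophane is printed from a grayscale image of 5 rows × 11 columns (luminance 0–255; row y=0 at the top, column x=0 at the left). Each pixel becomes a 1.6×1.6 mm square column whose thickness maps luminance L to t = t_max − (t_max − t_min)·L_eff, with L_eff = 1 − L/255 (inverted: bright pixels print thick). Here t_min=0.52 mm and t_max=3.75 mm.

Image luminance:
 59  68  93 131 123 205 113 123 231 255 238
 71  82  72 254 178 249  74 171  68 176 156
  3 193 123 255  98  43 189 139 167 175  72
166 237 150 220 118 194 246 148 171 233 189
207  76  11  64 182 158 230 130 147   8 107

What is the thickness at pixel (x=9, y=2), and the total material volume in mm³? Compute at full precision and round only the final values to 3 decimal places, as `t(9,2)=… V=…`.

t(9,2)=2.737 V=333.894

span = t_max - t_min = 3.75 - 0.52 = 3.230
L(9,2) = 175, L_eff = 1 - 175/255 = 0.313725 (inverted)
t(9,2) = 3.75 - 3.230·0.313725 = 2.737
Σt over all 5·11 pixels = 195641/1500 ≈ 130.4273333
V = pitch²·Σt = 1.6²·195641/1500 = 333.894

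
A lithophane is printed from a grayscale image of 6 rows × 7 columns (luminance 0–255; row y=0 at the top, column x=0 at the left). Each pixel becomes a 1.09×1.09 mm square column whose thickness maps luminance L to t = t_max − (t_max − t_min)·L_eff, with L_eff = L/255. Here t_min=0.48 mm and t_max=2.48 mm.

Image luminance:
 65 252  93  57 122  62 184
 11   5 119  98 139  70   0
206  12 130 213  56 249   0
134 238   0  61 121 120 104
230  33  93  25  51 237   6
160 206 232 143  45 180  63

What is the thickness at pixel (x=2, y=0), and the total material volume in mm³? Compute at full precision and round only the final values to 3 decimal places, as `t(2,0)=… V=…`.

t(2,0)=1.751 V=80.655

span = t_max - t_min = 2.48 - 0.48 = 2.000
L(2,0) = 93, L_eff = 93/255 = 0.364706
t(2,0) = 2.48 - 2.000·0.364706 = 1.751
Σt over all 6·7 pixels = 86554/1275 ≈ 67.8854902
V = pitch²·Σt = 1.09²·86554/1275 = 80.655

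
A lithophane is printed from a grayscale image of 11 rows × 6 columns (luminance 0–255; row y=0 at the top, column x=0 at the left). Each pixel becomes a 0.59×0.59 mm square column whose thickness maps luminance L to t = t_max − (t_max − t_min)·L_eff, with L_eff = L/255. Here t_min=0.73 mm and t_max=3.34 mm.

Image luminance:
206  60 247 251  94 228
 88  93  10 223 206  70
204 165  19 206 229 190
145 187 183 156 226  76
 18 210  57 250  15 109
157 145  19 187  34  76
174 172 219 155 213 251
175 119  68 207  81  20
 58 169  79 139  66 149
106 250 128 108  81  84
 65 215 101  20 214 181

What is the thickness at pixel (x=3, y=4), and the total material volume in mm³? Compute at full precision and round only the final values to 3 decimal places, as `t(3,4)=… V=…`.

span = t_max - t_min = 3.34 - 0.73 = 2.610
L(3,4) = 250, L_eff = 250/255 = 0.980392
t(3,4) = 3.34 - 2.610·0.980392 = 0.781
Σt over all 11·6 pixels = 540759/4250 ≈ 127.2374118
V = pitch²·Σt = 0.59²·540759/4250 = 44.291

t(3,4)=0.781 V=44.291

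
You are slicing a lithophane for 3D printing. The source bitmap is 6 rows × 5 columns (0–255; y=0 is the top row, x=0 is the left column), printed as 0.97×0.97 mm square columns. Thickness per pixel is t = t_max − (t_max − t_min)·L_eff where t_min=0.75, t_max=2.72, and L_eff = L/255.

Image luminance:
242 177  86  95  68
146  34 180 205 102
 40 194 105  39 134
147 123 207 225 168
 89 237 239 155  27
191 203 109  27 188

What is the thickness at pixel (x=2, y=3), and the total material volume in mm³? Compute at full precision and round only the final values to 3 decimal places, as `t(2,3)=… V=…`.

span = t_max - t_min = 2.72 - 0.75 = 1.970
L(2,3) = 207, L_eff = 207/255 = 0.811765
t(2,3) = 2.72 - 1.970·0.811765 = 1.121
Σt over all 6·5 pixels = 49.292
V = pitch²·Σt = 0.97²·49.292 = 46.379

t(2,3)=1.121 V=46.379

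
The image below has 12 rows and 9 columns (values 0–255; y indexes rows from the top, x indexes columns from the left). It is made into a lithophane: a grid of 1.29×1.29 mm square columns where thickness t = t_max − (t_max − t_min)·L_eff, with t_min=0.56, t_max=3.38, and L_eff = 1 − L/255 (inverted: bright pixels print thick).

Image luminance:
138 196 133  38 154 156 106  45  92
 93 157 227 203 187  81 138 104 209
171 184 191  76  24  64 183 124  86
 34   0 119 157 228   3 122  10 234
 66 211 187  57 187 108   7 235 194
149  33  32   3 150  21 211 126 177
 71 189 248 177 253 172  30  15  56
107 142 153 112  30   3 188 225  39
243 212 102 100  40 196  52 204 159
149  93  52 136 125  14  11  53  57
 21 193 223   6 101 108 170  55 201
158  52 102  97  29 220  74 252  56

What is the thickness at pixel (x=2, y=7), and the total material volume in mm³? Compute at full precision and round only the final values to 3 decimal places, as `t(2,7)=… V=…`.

span = t_max - t_min = 3.38 - 0.56 = 2.820
L(2,7) = 153, L_eff = 1 - 153/255 = 0.400000 (inverted)
t(2,7) = 3.38 - 2.820·0.400000 = 2.252
Σt over all 12·9 pixels = 865549/4250 ≈ 203.6585882
V = pitch²·Σt = 1.29²·865549/4250 = 338.908

t(2,7)=2.252 V=338.908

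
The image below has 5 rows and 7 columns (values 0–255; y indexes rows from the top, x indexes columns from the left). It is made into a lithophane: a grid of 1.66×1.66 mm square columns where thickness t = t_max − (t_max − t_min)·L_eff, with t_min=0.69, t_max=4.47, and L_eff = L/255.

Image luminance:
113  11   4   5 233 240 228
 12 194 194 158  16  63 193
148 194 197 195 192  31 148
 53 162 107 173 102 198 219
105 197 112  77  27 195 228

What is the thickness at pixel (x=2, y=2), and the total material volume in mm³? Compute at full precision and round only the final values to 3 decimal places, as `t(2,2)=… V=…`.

t(2,2)=1.550 V=238.149

span = t_max - t_min = 4.47 - 0.69 = 3.780
L(2,2) = 197, L_eff = 197/255 = 0.772549
t(2,2) = 4.47 - 3.780·0.772549 = 1.550
Σt over all 5·7 pixels = 734601/8500 ≈ 86.4236471
V = pitch²·Σt = 1.66²·734601/8500 = 238.149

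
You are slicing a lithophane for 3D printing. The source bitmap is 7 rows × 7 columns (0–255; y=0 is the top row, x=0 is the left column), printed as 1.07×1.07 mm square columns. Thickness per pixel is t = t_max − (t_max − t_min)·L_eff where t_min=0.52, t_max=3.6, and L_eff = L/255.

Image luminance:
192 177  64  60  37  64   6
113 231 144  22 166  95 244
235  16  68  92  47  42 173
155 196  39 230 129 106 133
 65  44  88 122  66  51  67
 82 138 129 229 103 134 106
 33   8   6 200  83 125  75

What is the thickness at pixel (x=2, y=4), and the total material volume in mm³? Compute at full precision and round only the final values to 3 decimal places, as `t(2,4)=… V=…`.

span = t_max - t_min = 3.6 - 0.52 = 3.080
L(2,4) = 88, L_eff = 88/255 = 0.345098
t(2,4) = 3.6 - 3.080·0.345098 = 2.537
Σt over all 7·7 pixels = 144368/1275 ≈ 113.2298039
V = pitch²·Σt = 1.07²·144368/1275 = 129.637

t(2,4)=2.537 V=129.637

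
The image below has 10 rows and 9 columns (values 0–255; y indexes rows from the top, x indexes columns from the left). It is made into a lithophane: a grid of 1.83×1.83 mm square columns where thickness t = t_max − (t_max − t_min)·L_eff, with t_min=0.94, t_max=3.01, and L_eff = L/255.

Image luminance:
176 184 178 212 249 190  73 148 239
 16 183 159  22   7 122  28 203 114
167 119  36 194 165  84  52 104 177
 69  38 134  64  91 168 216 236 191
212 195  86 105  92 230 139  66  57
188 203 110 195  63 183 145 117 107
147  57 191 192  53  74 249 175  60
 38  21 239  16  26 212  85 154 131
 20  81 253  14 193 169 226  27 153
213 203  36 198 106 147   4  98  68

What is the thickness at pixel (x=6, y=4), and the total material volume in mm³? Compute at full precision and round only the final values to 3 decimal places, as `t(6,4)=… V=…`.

span = t_max - t_min = 3.01 - 0.94 = 2.070
L(6,4) = 139, L_eff = 139/255 = 0.545098
t(6,4) = 3.01 - 2.070·0.545098 = 1.882
Σt over all 10·9 pixels = 75009/425 ≈ 176.4917647
V = pitch²·Σt = 1.83²·75009/425 = 591.053

t(6,4)=1.882 V=591.053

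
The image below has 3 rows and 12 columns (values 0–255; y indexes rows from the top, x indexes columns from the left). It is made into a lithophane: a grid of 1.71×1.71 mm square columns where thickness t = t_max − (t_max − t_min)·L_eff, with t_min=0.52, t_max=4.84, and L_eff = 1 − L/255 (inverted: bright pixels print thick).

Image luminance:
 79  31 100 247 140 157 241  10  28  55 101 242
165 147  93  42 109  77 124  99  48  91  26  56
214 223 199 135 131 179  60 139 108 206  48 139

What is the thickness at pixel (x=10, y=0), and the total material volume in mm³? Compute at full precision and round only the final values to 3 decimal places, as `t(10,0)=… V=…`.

span = t_max - t_min = 4.84 - 0.52 = 4.320
L(10,0) = 101, L_eff = 1 - 101/255 = 0.603922 (inverted)
t(10,0) = 4.84 - 4.320·0.603922 = 2.231
Σt over all 3·12 pixels = 194184/2125 ≈ 91.3807059
V = pitch²·Σt = 1.71²·194184/2125 = 267.206

t(10,0)=2.231 V=267.206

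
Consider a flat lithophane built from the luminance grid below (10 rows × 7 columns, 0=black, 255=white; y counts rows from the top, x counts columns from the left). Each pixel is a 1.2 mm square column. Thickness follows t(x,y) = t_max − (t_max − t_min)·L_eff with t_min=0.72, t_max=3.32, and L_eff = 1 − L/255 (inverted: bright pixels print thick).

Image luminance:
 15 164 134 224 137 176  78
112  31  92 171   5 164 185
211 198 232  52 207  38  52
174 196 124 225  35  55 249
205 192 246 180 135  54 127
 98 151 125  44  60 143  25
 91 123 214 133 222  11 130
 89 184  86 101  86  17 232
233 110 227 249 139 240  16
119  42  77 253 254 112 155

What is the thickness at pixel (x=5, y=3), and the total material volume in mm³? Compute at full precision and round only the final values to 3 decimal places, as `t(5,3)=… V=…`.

t(5,3)=1.281 V=211.559

span = t_max - t_min = 3.32 - 0.72 = 2.600
L(5,3) = 55, L_eff = 1 - 55/255 = 0.784314 (inverted)
t(5,3) = 3.32 - 2.600·0.784314 = 1.281
Σt over all 10·7 pixels = 187318/1275 ≈ 146.9160784
V = pitch²·Σt = 1.2²·187318/1275 = 211.559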